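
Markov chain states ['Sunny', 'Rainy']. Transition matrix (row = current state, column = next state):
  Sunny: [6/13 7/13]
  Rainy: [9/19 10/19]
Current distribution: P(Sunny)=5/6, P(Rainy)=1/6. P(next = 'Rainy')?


P(next=Rainy) = Σᵢ P(now=i)×P(i→Rainy)
= 5/6×7/13 + 1/6×10/19
= 35/78 + 5/57 = 265/494

P = 265/494 ≈ 0.5364


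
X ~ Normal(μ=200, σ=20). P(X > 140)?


z = (140-200)/20 = -3.0
P(X > 140) = 1 - P(Z ≤ -3.0) = 1 - 0.0013 = 0.9987

P(X > 140) ≈ 0.9987


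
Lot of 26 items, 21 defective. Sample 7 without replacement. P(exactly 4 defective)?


Hypergeometric: C(21,4)×C(5,3)/C(26,7)
= 5985×10/657800 = 1197/13156

P(X=4) = 1197/13156 ≈ 9.10%


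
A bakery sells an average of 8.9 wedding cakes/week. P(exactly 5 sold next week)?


Poisson(λ=8.9): P(X=5) = e^(-λ)×λ^k/k!
= e^(-8.9) × 8.9^5 / 5!
≈ 0.0001363889265 × 55840.59449 / 120 ≈ 0.063467

P(X=5) ≈ 0.063467 ≈ 6.35%


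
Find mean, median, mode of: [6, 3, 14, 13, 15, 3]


Sorted: [3, 3, 6, 13, 14, 15]
Mean = 54/6 = 9
Median = 19/2
Freq: {6: 1, 3: 2, 14: 1, 13: 1, 15: 1}
Mode: [3]

Mean=9, Median=19/2, Mode=3


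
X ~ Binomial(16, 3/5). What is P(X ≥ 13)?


P(X ≥ 13) = Σ P(X=i) for i=13..16
P(X=13) = 1428513408/30517578125
P(X=14) = 459165024/30517578125
P(X=15) = 459165024/152587890625
P(X=16) = 43046721/152587890625
Sum = 1988120781/30517578125

P(X ≥ 13) = 1988120781/30517578125 ≈ 6.51%


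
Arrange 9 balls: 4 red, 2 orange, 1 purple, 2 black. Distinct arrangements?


9!/(4!×2!×1!×2!) = 3780

3780


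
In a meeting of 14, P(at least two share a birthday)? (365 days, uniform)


P(all different) = Π(365-i)/365 for i=0..13
= 0.776897
P(match) = 1 - 0.776897 = 0.223103

P ≈ 0.2231 ≈ 22.31%


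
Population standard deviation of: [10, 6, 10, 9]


Mean = 35/4
  (10-35/4)²=25/16
  (6-35/4)²=121/16
  (10-35/4)²=25/16
  (9-35/4)²=1/16
Σ(x-μ)² = 43/4
σ² = (43/4)/4 = 43/16

σ = √(43/16) ≈ 1.6394


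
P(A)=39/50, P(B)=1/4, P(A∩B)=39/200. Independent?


P(A)×P(B) = 39/200
P(A∩B) = 39/200
Equal ✓ → Independent

Yes, independent


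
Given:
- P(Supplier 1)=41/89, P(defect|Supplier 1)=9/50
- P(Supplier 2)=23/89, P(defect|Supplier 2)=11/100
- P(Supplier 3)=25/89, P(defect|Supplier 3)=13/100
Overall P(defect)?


P(B) = Σ P(B|Aᵢ)×P(Aᵢ)
  9/50×41/89 = 369/4450
  11/100×23/89 = 253/8900
  13/100×25/89 = 13/356
Sum = 329/2225

P(defect) = 329/2225 ≈ 14.79%


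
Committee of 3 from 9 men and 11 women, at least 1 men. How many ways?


Count by #men:
  1M,2W: C(9,1)×C(11,2)=495
  2M,1W: C(9,2)×C(11,1)=396
  3M,0W: C(9,3)×C(11,0)=84
Total = 975

975


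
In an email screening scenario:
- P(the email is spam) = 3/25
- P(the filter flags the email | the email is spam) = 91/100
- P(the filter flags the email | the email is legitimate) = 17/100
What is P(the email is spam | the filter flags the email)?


Using Bayes' theorem:
P(A|B) = P(B|A)·P(A) / P(B)

P(the filter flags the email) = 91/100 × 3/25 + 17/100 × 22/25
= 273/2500 + 187/1250 = 647/2500

P(the email is spam|the filter flags the email) = (273/2500) / (647/2500) = 273/647

P(the email is spam|the filter flags the email) = 273/647 ≈ 42.19%


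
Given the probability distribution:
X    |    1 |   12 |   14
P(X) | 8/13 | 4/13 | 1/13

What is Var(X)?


E[X] = 70/13
E[X²] = 60
Var(X) = E[X²] - (E[X])² = 60 - 4900/169 = 5240/169

Var(X) = 5240/169 ≈ 31.0059


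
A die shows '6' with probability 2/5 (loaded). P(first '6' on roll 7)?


Geometric: P(X=7) = (1-p)^(k-1)×p = (3/5)^6×2/5 = 1458/78125

P(X=7) = 1458/78125 ≈ 1.87%


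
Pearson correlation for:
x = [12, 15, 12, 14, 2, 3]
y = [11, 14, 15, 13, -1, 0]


n=6, Σx=58, Σy=52, Σxy=702, Σx²=722, Σy²=712
r = (6×702 - 58×52)/√((6×722 - 58²)(6×712 - 52²))
= 1196/√(968×1568) = 1196/√1517824 ≈ 1196/1232.0000 ≈ 0.9708

r ≈ 0.9708


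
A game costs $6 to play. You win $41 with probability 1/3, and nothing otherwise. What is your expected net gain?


E[gain] = (41-6)×1/3 + (-6)×2/3
= 35/3 - 4 = 23/3

Expected net gain = $23/3 ≈ $7.67


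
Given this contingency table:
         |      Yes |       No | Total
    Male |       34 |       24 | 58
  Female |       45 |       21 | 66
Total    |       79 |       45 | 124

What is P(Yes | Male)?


P(Yes | Male) = 34/(34+24) = 34/58 = 17/29

P(Yes|Male) = 17/29 ≈ 58.62%


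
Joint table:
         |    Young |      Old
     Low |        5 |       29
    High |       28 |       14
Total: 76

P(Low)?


P(Low) = (5+29)/76 = 34/76 = 17/38

P(Low) = 17/38 ≈ 44.74%


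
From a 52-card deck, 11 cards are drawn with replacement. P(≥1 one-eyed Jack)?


P(not a one-eyed Jack) = 50/52 = 25/26
P(none in 11 draws) = (25/26)^11 = 2384185791015625/3670344486987776
P(≥1 one-eyed Jack) = 1 - 2384185791015625/3670344486987776 = 1286158695972151/3670344486987776

P = 1286158695972151/3670344486987776 ≈ 35.04%


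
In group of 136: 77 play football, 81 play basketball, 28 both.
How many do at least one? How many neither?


|A∪B| = 77+81-28 = 130
Neither = 136-130 = 6

At least one: 130; Neither: 6


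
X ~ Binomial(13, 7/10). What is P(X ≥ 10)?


P(X ≥ 10) = Σ P(X=i) for i=10..13
P(X=10) = 1090636936389/5000000000000
P(X=11) = 694041686793/5000000000000
P(X=12) = 539810200839/10000000000000
P(X=13) = 96889010407/10000000000000
Sum = 420605645761/1000000000000

P(X ≥ 10) = 420605645761/1000000000000 ≈ 42.06%


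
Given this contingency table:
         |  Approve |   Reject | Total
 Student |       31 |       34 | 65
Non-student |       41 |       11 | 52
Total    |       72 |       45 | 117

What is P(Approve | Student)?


P(Approve | Student) = 31/(31+34) = 31/65

P(Approve|Student) = 31/65 ≈ 47.69%


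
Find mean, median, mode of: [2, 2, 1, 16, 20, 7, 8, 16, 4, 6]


Sorted: [1, 2, 2, 4, 6, 7, 8, 16, 16, 20]
Mean = 82/10 = 41/5
Median = 13/2
Freq: {2: 2, 1: 1, 16: 2, 20: 1, 7: 1, 8: 1, 4: 1, 6: 1}
Mode: [2, 16]

Mean=41/5, Median=13/2, Mode=[2, 16]


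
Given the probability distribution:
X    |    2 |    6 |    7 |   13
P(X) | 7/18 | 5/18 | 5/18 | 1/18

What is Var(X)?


E[X] = 46/9
E[X²] = 311/9
Var(X) = E[X²] - (E[X])² = 311/9 - 2116/81 = 683/81

Var(X) = 683/81 ≈ 8.4321


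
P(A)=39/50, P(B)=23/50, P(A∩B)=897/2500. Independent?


P(A)×P(B) = 897/2500
P(A∩B) = 897/2500
Equal ✓ → Independent

Yes, independent


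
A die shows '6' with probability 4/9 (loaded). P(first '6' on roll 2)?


Geometric: P(X=2) = (1-p)^(k-1)×p = (5/9)^1×4/9 = 20/81

P(X=2) = 20/81 ≈ 24.69%


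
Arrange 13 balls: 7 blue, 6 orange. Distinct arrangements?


13!/(7!×6!) = 1716

1716


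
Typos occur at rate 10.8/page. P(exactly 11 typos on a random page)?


Poisson(λ=10.8): P(X=11) = e^(-λ)×λ^k/k!
= e^(-10.8) × 10.8^11 / 11!
≈ 2.039950341e-05 × 233163899705 / 39916800 ≈ 0.119159

P(X=11) ≈ 0.119159 ≈ 11.92%


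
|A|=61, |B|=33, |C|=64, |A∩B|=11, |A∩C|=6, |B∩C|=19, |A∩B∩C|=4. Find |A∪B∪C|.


|A∪B∪C| = 61+33+64-11-6-19+4 = 126

|A∪B∪C| = 126


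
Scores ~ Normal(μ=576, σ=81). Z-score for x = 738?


z = (x - μ)/σ = (738 - 576)/81 = 2.0

z = 2.0


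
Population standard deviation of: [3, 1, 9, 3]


Mean = 16/4 = 4
  (3-4)²=1
  (1-4)²=9
  (9-4)²=25
  (3-4)²=1
Σ(x-μ)² = 36
σ² = 36/4 = 9

σ = √(9) ≈ 3.0000


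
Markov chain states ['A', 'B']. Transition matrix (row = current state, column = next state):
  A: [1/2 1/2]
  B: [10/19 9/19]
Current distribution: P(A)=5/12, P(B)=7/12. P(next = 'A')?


P(next=A) = Σᵢ P(now=i)×P(i→A)
= 5/12×1/2 + 7/12×10/19
= 5/24 + 35/114 = 235/456

P = 235/456 ≈ 0.5154


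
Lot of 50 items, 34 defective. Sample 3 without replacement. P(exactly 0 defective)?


Hypergeometric: C(34,0)×C(16,3)/C(50,3)
= 1×560/19600 = 1/35

P(X=0) = 1/35 ≈ 2.86%


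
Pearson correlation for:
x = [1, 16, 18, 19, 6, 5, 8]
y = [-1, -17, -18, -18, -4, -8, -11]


n=7, Σx=73, Σy=-77, Σxy=-1091, Σx²=1067, Σy²=1139
r = (7×(-1091) - 73×(-77))/√((7×1067 - 73²)(7×1139 - (-77)²))
= -2016/√(2140×2044) = -2016/√4374160 ≈ -2016/2091.4493 ≈ -0.9639

r ≈ -0.9639


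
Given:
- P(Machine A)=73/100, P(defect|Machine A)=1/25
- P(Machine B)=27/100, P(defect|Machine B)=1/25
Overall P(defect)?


P(B) = Σ P(B|Aᵢ)×P(Aᵢ)
  1/25×73/100 = 73/2500
  1/25×27/100 = 27/2500
Sum = 1/25

P(defect) = 1/25 ≈ 4.00%


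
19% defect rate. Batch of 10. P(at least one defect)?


P(all good) = (81/100)^10 = 12157665459056928801/100000000000000000000
P(≥1 defect) = 87842334540943071199/100000000000000000000

P = 87842334540943071199/100000000000000000000 ≈ 87.84%


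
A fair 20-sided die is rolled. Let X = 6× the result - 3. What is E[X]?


E[die] = (1+20)/2 = 21/2
E[X] = 6×21/2 - 3 = 60

E[X] = 60


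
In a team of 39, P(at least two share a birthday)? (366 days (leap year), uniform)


P(all different) = Π(366-i)/366 for i=0..38
= 0.122510
P(match) = 1 - 0.122510 = 0.877490

P ≈ 0.8775 ≈ 87.75%


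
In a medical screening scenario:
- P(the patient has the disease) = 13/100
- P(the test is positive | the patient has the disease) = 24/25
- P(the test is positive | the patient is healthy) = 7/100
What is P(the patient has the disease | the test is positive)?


Using Bayes' theorem:
P(A|B) = P(B|A)·P(A) / P(B)

P(the test is positive) = 24/25 × 13/100 + 7/100 × 87/100
= 78/625 + 609/10000 = 1857/10000

P(the patient has the disease|the test is positive) = (78/625) / (1857/10000) = 416/619

P(the patient has the disease|the test is positive) = 416/619 ≈ 67.21%


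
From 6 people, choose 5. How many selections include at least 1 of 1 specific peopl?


Complement: C(6,5) - C(5,5) = 6 - 1 = 5

5


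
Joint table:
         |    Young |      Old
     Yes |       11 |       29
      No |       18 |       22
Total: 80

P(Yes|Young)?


P(Yes|Young) = 11/(11+18) = 11/29

P = 11/29 ≈ 37.93%


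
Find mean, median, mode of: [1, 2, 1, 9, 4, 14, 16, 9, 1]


Sorted: [1, 1, 1, 2, 4, 9, 9, 14, 16]
Mean = 57/9 = 19/3
Median = 4
Freq: {1: 3, 2: 1, 9: 2, 4: 1, 14: 1, 16: 1}
Mode: [1]

Mean=19/3, Median=4, Mode=1


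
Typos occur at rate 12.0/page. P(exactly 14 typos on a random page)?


Poisson(λ=12.0): P(X=14) = e^(-λ)×λ^k/k!
= e^(-12.0) × 12.0^14 / 14!
≈ 6.144212353e-06 × 1.28391846455e+15 / 87178291200 ≈ 0.090489

P(X=14) ≈ 0.090489 ≈ 9.05%


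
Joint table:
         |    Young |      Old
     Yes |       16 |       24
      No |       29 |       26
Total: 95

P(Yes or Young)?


P(Yes∨Young) = P(Yes) + P(Young) - P(Yes∧Young)
= (40 + 45 - 16)/95 = 69/95

P = 69/95 ≈ 72.63%


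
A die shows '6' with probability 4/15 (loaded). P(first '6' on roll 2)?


Geometric: P(X=2) = (1-p)^(k-1)×p = (11/15)^1×4/15 = 44/225

P(X=2) = 44/225 ≈ 19.56%


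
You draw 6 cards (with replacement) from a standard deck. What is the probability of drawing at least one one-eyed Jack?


P(not a one-eyed Jack) = 50/52 = 25/26
P(none in 6 draws) = (25/26)^6 = 244140625/308915776
P(≥1 one-eyed Jack) = 1 - 244140625/308915776 = 64775151/308915776

P = 64775151/308915776 ≈ 20.97%


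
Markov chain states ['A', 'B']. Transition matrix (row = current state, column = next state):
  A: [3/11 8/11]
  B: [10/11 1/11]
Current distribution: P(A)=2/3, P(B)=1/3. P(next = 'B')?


P(next=B) = Σᵢ P(now=i)×P(i→B)
= 2/3×8/11 + 1/3×1/11
= 16/33 + 1/33 = 17/33

P = 17/33 ≈ 0.5152


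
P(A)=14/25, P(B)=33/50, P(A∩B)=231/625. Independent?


P(A)×P(B) = 231/625
P(A∩B) = 231/625
Equal ✓ → Independent

Yes, independent


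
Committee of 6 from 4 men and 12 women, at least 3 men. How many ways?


Count by #men:
  3M,3W: C(4,3)×C(12,3)=880
  4M,2W: C(4,4)×C(12,2)=66
Total = 946

946


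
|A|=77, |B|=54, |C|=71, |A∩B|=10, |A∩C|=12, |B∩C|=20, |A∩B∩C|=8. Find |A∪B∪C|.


|A∪B∪C| = 77+54+71-10-12-20+8 = 168

|A∪B∪C| = 168


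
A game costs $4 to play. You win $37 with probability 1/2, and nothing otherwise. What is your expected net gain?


E[gain] = (37-4)×1/2 + (-4)×1/2
= 33/2 - 2 = 29/2

Expected net gain = $29/2 ≈ $14.50


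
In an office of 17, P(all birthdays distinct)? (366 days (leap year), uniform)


P(all different) = Π(366-i)/366 for i=0..16
= (366/366)×(365/366)×...×(350/366)
= 0.685712

P ≈ 0.6857 ≈ 68.57%


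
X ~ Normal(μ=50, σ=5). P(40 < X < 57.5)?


z₁=(40-50)/5=-2.0, z₂=(57.5-50)/5=1.5
P = Φ(1.5) - Φ(-2.0) = 0.933193 - 0.022750 = 0.910443 ≈ 0.9104

P(40 < X < 57.5) ≈ 0.9104


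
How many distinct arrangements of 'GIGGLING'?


Letters: 8, freq: {'G': 4, 'I': 2, 'L': 1, 'N': 1}
8!/(4!×2!×1!×1!) = 40320/48 = 840

840


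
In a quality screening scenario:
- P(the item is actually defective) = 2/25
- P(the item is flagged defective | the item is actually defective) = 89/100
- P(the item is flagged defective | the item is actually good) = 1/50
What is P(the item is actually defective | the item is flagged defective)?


Using Bayes' theorem:
P(A|B) = P(B|A)·P(A) / P(B)

P(the item is flagged defective) = 89/100 × 2/25 + 1/50 × 23/25
= 89/1250 + 23/1250 = 56/625

P(the item is actually defective|the item is flagged defective) = (89/1250) / (56/625) = 89/112

P(the item is actually defective|the item is flagged defective) = 89/112 ≈ 79.46%


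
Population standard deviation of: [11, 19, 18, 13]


Mean = 61/4
  (11-61/4)²=289/16
  (19-61/4)²=225/16
  (18-61/4)²=121/16
  (13-61/4)²=81/16
Σ(x-μ)² = 179/4
σ² = (179/4)/4 = 179/16

σ = √(179/16) ≈ 3.3448


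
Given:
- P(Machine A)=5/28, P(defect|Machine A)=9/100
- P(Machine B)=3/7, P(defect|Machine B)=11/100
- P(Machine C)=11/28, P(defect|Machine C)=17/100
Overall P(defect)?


P(B) = Σ P(B|Aᵢ)×P(Aᵢ)
  9/100×5/28 = 9/560
  11/100×3/7 = 33/700
  17/100×11/28 = 187/2800
Sum = 13/100

P(defect) = 13/100 ≈ 13.00%


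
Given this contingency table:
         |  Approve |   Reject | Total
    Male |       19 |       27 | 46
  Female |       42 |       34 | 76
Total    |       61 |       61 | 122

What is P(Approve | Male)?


P(Approve | Male) = 19/(19+27) = 19/46

P(Approve|Male) = 19/46 ≈ 41.30%


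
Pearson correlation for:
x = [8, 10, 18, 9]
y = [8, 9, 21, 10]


n=4, Σx=45, Σy=48, Σxy=622, Σx²=569, Σy²=686
r = (4×622 - 45×48)/√((4×569 - 45²)(4×686 - 48²))
= 328/√(251×440) = 328/√110440 ≈ 328/332.3251 ≈ 0.9870

r ≈ 0.9870


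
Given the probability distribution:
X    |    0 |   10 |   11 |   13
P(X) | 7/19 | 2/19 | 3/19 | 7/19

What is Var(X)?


E[X] = 144/19
E[X²] = 1746/19
Var(X) = E[X²] - (E[X])² = 1746/19 - 20736/361 = 12438/361

Var(X) = 12438/361 ≈ 34.4543


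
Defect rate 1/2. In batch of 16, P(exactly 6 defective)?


Binomial: P(X=6) = C(16,6)×p^6×(1-p)^10
= 8008 × 1/64 × 1/1024 = 1001/8192

P(X=6) = 1001/8192 ≈ 12.22%


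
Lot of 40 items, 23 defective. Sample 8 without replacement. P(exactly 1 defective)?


Hypergeometric: C(23,1)×C(17,7)/C(40,8)
= 23×19448/76904685 = 184/31635

P(X=1) = 184/31635 ≈ 0.58%


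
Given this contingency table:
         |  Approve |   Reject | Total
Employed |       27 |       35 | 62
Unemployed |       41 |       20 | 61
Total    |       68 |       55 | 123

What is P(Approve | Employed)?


P(Approve | Employed) = 27/(27+35) = 27/62

P(Approve|Employed) = 27/62 ≈ 43.55%


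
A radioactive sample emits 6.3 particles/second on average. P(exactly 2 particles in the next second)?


Poisson(λ=6.3): P(X=2) = e^(-λ)×λ^k/k!
= e^(-6.3) × 6.3^2 / 2!
≈ 0.001836304777 × 39.69 / 2 ≈ 0.036441

P(X=2) ≈ 0.036441 ≈ 3.64%


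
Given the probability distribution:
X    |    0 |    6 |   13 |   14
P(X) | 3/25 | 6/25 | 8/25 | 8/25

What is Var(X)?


E[X] = 252/25
E[X²] = 3136/25
Var(X) = E[X²] - (E[X])² = 3136/25 - 63504/625 = 14896/625

Var(X) = 14896/625 ≈ 23.8336


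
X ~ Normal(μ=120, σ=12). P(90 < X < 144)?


z₁=(90-120)/12=-2.5, z₂=(144-120)/12=2.0
P = Φ(2.0) - Φ(-2.5) = 0.977250 - 0.006210 = 0.971040 ≈ 0.9710

P(90 < X < 144) ≈ 0.9710


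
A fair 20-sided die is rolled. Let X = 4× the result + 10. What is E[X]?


E[die] = (1+20)/2 = 21/2
E[X] = 4×21/2 + 10 = 52

E[X] = 52


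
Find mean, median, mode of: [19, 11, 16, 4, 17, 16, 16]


Sorted: [4, 11, 16, 16, 16, 17, 19]
Mean = 99/7
Median = 16
Freq: {19: 1, 11: 1, 16: 3, 4: 1, 17: 1}
Mode: [16]

Mean=99/7, Median=16, Mode=16


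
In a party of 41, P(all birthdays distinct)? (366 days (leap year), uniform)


P(all different) = Π(366-i)/366 for i=0..40
= (366/366)×(365/366)×...×(326/366)
= 0.097493

P ≈ 0.0975 ≈ 9.75%


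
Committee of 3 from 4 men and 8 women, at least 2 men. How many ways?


Count by #men:
  2M,1W: C(4,2)×C(8,1)=48
  3M,0W: C(4,3)×C(8,0)=4
Total = 52

52


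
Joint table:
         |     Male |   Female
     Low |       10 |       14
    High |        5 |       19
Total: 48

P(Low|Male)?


P(Low|Male) = 10/(10+5) = 10/15 = 2/3

P = 2/3 ≈ 66.67%


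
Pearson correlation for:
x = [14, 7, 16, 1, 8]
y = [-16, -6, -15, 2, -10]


n=5, Σx=46, Σy=-45, Σxy=-584, Σx²=566, Σy²=621
r = (5×(-584) - 46×(-45))/√((5×566 - 46²)(5×621 - (-45)²))
= -850/√(714×1080) = -850/√771120 ≈ -850/878.1344 ≈ -0.9680

r ≈ -0.9680


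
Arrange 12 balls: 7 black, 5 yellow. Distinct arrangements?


12!/(7!×5!) = 792

792


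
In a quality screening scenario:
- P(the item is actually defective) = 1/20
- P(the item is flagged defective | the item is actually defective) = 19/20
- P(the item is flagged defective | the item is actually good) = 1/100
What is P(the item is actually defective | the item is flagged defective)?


Using Bayes' theorem:
P(A|B) = P(B|A)·P(A) / P(B)

P(the item is flagged defective) = 19/20 × 1/20 + 1/100 × 19/20
= 19/400 + 19/2000 = 57/1000

P(the item is actually defective|the item is flagged defective) = (19/400) / (57/1000) = 5/6

P(the item is actually defective|the item is flagged defective) = 5/6 ≈ 83.33%


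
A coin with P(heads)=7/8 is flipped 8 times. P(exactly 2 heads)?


Binomial: P(X=2) = C(8,2)×p^2×(1-p)^6
= 28 × 49/64 × 1/262144 = 343/4194304

P(X=2) = 343/4194304 ≈ 0.01%


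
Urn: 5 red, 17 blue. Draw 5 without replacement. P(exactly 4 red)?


Hypergeometric: C(5,4)×C(17,1)/C(22,5)
= 5×17/26334 = 85/26334

P(X=4) = 85/26334 ≈ 0.32%


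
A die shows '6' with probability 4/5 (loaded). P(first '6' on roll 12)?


Geometric: P(X=12) = (1-p)^(k-1)×p = (1/5)^11×4/5 = 4/244140625

P(X=12) = 4/244140625 ≈ 0.00%


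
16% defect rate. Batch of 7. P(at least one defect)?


P(all good) = (21/25)^7 = 1801088541/6103515625
P(≥1 defect) = 4302427084/6103515625

P = 4302427084/6103515625 ≈ 70.49%


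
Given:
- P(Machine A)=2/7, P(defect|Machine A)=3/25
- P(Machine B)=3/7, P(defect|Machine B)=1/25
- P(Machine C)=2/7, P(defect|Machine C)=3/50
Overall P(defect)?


P(B) = Σ P(B|Aᵢ)×P(Aᵢ)
  3/25×2/7 = 6/175
  1/25×3/7 = 3/175
  3/50×2/7 = 3/175
Sum = 12/175

P(defect) = 12/175 ≈ 6.86%


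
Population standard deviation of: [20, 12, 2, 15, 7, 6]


Mean = 62/6 = 31/3
  (20-31/3)²=841/9
  (12-31/3)²=25/9
  (2-31/3)²=625/9
  (15-31/3)²=196/9
  (7-31/3)²=100/9
  (6-31/3)²=169/9
Σ(x-μ)² = 652/3
σ² = (652/3)/6 = 326/9

σ = √(326/9) ≈ 6.0185


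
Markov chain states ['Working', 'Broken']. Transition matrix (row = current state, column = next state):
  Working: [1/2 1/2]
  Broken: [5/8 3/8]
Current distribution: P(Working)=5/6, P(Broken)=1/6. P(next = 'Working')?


P(next=Working) = Σᵢ P(now=i)×P(i→Working)
= 5/6×1/2 + 1/6×5/8
= 5/12 + 5/48 = 25/48

P = 25/48 ≈ 0.5208


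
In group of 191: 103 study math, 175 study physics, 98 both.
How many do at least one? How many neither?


|A∪B| = 103+175-98 = 180
Neither = 191-180 = 11

At least one: 180; Neither: 11


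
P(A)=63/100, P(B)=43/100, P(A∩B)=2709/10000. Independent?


P(A)×P(B) = 2709/10000
P(A∩B) = 2709/10000
Equal ✓ → Independent

Yes, independent


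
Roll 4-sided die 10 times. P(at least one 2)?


P(no 2)^10 = (3/4)^10 = 59049/1048576
P(≥1) = 1 - 59049/1048576 = 989527/1048576

P = 989527/1048576 ≈ 94.37%


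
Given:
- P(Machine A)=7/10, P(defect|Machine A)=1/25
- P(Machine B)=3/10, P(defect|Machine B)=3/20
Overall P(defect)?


P(B) = Σ P(B|Aᵢ)×P(Aᵢ)
  1/25×7/10 = 7/250
  3/20×3/10 = 9/200
Sum = 73/1000

P(defect) = 73/1000 ≈ 7.30%


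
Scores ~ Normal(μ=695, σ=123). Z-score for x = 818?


z = (x - μ)/σ = (818 - 695)/123 = 1.0

z = 1.0


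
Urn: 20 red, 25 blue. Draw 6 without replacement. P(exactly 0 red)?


Hypergeometric: C(20,0)×C(25,6)/C(45,6)
= 1×177100/8145060 = 115/5289

P(X=0) = 115/5289 ≈ 2.17%


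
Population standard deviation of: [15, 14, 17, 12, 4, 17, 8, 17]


Mean = 104/8 = 13
  (15-13)²=4
  (14-13)²=1
  (17-13)²=16
  (12-13)²=1
  (4-13)²=81
  (17-13)²=16
  (8-13)²=25
  (17-13)²=16
Σ(x-μ)² = 160
σ² = 160/8 = 20

σ = √(20) ≈ 4.4721


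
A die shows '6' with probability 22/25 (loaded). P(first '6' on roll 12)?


Geometric: P(X=12) = (1-p)^(k-1)×p = (3/25)^11×22/25 = 3897234/59604644775390625

P(X=12) = 3897234/59604644775390625 ≈ 0.00%


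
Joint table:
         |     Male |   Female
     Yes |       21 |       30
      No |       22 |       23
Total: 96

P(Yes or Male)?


P(Yes∨Male) = P(Yes) + P(Male) - P(Yes∧Male)
= (51 + 43 - 21)/96 = 73/96

P = 73/96 ≈ 76.04%


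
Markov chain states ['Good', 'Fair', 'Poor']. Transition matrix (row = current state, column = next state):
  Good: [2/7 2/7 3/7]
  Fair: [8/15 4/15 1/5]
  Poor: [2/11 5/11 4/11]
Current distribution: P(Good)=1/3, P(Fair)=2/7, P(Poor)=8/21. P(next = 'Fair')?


P(next=Fair) = Σᵢ P(now=i)×P(i→Fair)
= 1/3×2/7 + 2/7×4/15 + 8/21×5/11
= 2/21 + 8/105 + 40/231 = 398/1155

P = 398/1155 ≈ 0.3446


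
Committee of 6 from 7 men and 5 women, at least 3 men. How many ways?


Count by #men:
  3M,3W: C(7,3)×C(5,3)=350
  4M,2W: C(7,4)×C(5,2)=350
  5M,1W: C(7,5)×C(5,1)=105
  6M,0W: C(7,6)×C(5,0)=7
Total = 812

812


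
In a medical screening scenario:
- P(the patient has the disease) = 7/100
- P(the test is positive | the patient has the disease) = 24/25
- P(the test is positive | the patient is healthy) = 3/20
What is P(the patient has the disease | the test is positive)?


Using Bayes' theorem:
P(A|B) = P(B|A)·P(A) / P(B)

P(the test is positive) = 24/25 × 7/100 + 3/20 × 93/100
= 42/625 + 279/2000 = 2067/10000

P(the patient has the disease|the test is positive) = (42/625) / (2067/10000) = 224/689

P(the patient has the disease|the test is positive) = 224/689 ≈ 32.51%


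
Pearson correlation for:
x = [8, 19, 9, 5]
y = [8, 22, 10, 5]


n=4, Σx=41, Σy=45, Σxy=597, Σx²=531, Σy²=673
r = (4×597 - 41×45)/√((4×531 - 41²)(4×673 - 45²))
= 543/√(443×667) = 543/√295481 ≈ 543/543.5816 ≈ 0.9989

r ≈ 0.9989


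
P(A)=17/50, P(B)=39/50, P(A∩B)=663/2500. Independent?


P(A)×P(B) = 663/2500
P(A∩B) = 663/2500
Equal ✓ → Independent

Yes, independent


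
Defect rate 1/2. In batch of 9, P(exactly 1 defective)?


Binomial: P(X=1) = C(9,1)×p^1×(1-p)^8
= 9 × 1/2 × 1/256 = 9/512

P(X=1) = 9/512 ≈ 1.76%


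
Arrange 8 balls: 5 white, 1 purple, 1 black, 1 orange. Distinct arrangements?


8!/(5!×1!×1!×1!) = 336

336


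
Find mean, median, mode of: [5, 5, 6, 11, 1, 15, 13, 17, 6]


Sorted: [1, 5, 5, 6, 6, 11, 13, 15, 17]
Mean = 79/9
Median = 6
Freq: {5: 2, 6: 2, 11: 1, 1: 1, 15: 1, 13: 1, 17: 1}
Mode: [5, 6]

Mean=79/9, Median=6, Mode=[5, 6]


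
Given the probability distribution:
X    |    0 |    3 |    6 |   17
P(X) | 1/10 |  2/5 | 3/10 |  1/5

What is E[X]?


E[X] = Σ x·P(X=x)
= (0)×(1/10) + (3)×(2/5) + (6)×(3/10) + (17)×(1/5)
= 32/5

E[X] = 32/5


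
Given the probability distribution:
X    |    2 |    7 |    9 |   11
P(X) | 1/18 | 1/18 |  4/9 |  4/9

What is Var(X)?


E[X] = 169/18
E[X²] = 1669/18
Var(X) = E[X²] - (E[X])² = 1669/18 - 28561/324 = 1481/324

Var(X) = 1481/324 ≈ 4.5710


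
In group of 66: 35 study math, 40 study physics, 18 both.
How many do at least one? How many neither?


|A∪B| = 35+40-18 = 57
Neither = 66-57 = 9

At least one: 57; Neither: 9


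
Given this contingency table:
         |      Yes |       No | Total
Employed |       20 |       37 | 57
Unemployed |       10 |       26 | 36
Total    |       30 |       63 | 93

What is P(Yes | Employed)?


P(Yes | Employed) = 20/(20+37) = 20/57

P(Yes|Employed) = 20/57 ≈ 35.09%


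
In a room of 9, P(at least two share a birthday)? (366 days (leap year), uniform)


P(all different) = Π(366-i)/366 for i=0..8
= 0.905624
P(match) = 1 - 0.905624 = 0.094376

P ≈ 0.0944 ≈ 9.44%


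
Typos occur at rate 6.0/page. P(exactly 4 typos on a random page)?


Poisson(λ=6.0): P(X=4) = e^(-λ)×λ^k/k!
= e^(-6.0) × 6.0^4 / 4!
≈ 0.002478752177 × 1296 / 24 ≈ 0.133853

P(X=4) ≈ 0.133853 ≈ 13.39%


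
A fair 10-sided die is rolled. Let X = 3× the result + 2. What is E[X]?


E[die] = (1+10)/2 = 11/2
E[X] = 3×11/2 + 2 = 37/2

E[X] = 37/2


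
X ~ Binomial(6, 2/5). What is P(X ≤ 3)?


P(X ≤ 3) = Σ P(X=i) for i=0..3
P(X=0) = 729/15625
P(X=1) = 2916/15625
P(X=2) = 972/3125
P(X=3) = 864/3125
Sum = 513/625

P(X ≤ 3) = 513/625 ≈ 82.08%


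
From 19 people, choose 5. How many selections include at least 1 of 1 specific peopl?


Complement: C(19,5) - C(18,5) = 11628 - 8568 = 3060

3060


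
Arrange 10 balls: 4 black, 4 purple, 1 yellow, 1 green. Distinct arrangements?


10!/(4!×4!×1!×1!) = 6300

6300


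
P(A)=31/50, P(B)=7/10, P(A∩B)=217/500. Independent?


P(A)×P(B) = 217/500
P(A∩B) = 217/500
Equal ✓ → Independent

Yes, independent


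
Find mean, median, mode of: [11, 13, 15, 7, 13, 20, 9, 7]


Sorted: [7, 7, 9, 11, 13, 13, 15, 20]
Mean = 95/8
Median = 12
Freq: {11: 1, 13: 2, 15: 1, 7: 2, 20: 1, 9: 1}
Mode: [7, 13]

Mean=95/8, Median=12, Mode=[7, 13]


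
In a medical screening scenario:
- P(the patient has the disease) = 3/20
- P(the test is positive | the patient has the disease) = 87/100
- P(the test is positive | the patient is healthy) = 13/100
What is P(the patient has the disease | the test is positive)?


Using Bayes' theorem:
P(A|B) = P(B|A)·P(A) / P(B)

P(the test is positive) = 87/100 × 3/20 + 13/100 × 17/20
= 261/2000 + 221/2000 = 241/1000

P(the patient has the disease|the test is positive) = (261/2000) / (241/1000) = 261/482

P(the patient has the disease|the test is positive) = 261/482 ≈ 54.15%


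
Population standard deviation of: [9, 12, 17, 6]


Mean = 44/4 = 11
  (9-11)²=4
  (12-11)²=1
  (17-11)²=36
  (6-11)²=25
Σ(x-μ)² = 66
σ² = 66/4 = 33/2

σ = √(33/2) ≈ 4.0620


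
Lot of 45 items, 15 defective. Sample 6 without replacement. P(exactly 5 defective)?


Hypergeometric: C(15,5)×C(30,1)/C(45,6)
= 3003×30/8145060 = 39/3526

P(X=5) = 39/3526 ≈ 1.11%


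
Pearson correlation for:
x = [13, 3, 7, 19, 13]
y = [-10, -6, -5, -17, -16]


n=5, Σx=55, Σy=-54, Σxy=-714, Σx²=757, Σy²=706
r = (5×(-714) - 55×(-54))/√((5×757 - 55²)(5×706 - (-54)²))
= -600/√(760×614) = -600/√466640 ≈ -600/683.1105 ≈ -0.8783

r ≈ -0.8783


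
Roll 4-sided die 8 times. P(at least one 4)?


P(no 4)^8 = (3/4)^8 = 6561/65536
P(≥1) = 1 - 6561/65536 = 58975/65536

P = 58975/65536 ≈ 89.99%


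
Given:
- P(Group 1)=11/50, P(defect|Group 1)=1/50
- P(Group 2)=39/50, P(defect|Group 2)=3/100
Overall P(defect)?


P(B) = Σ P(B|Aᵢ)×P(Aᵢ)
  1/50×11/50 = 11/2500
  3/100×39/50 = 117/5000
Sum = 139/5000

P(defect) = 139/5000 ≈ 2.78%


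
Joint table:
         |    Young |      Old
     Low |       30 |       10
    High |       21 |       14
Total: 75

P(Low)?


P(Low) = (30+10)/75 = 40/75 = 8/15

P(Low) = 8/15 ≈ 53.33%


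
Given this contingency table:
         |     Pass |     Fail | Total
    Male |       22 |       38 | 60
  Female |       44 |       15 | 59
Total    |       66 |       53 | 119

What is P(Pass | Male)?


P(Pass | Male) = 22/(22+38) = 22/60 = 11/30

P(Pass|Male) = 11/30 ≈ 36.67%


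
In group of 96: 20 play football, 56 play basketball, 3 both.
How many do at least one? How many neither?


|A∪B| = 20+56-3 = 73
Neither = 96-73 = 23

At least one: 73; Neither: 23


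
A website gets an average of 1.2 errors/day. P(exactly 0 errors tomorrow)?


Poisson(λ=1.2): P(X=0) = e^(-λ)×λ^k/k!
= e^(-1.2) × 1.2^0 / 0!
≈ 0.3011942119 × 1 / 1 ≈ 0.301194

P(X=0) ≈ 0.301194 ≈ 30.12%


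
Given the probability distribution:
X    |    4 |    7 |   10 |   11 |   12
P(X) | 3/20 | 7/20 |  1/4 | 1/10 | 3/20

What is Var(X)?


E[X] = 169/20
E[X²] = 313/4
Var(X) = E[X²] - (E[X])² = 313/4 - 28561/400 = 2739/400

Var(X) = 2739/400 ≈ 6.8475


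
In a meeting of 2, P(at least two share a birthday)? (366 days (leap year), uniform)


P(all different) = Π(366-i)/366 for i=0..1
= 0.997268
P(match) = 1 - 0.997268 = 0.002732

P ≈ 0.0027 ≈ 0.27%


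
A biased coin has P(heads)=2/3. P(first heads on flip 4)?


Geometric: P(X=4) = (1-p)^(k-1)×p = (1/3)^3×2/3 = 2/81

P(X=4) = 2/81 ≈ 2.47%


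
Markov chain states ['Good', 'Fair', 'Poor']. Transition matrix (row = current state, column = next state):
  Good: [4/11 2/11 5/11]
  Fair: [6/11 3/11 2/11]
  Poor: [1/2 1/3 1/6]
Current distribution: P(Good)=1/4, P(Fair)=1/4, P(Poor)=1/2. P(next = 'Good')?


P(next=Good) = Σᵢ P(now=i)×P(i→Good)
= 1/4×4/11 + 1/4×6/11 + 1/2×1/2
= 1/11 + 3/22 + 1/4 = 21/44

P = 21/44 ≈ 0.4773


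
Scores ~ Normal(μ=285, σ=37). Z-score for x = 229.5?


z = (x - μ)/σ = (229.5 - 285)/37 = -1.5

z = -1.5


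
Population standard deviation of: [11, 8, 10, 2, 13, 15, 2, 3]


Mean = 64/8 = 8
  (11-8)²=9
  (8-8)²=0
  (10-8)²=4
  (2-8)²=36
  (13-8)²=25
  (15-8)²=49
  (2-8)²=36
  (3-8)²=25
Σ(x-μ)² = 184
σ² = 184/8 = 23

σ = √(23) ≈ 4.7958


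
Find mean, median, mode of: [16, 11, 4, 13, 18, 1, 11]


Sorted: [1, 4, 11, 11, 13, 16, 18]
Mean = 74/7
Median = 11
Freq: {16: 1, 11: 2, 4: 1, 13: 1, 18: 1, 1: 1}
Mode: [11]

Mean=74/7, Median=11, Mode=11


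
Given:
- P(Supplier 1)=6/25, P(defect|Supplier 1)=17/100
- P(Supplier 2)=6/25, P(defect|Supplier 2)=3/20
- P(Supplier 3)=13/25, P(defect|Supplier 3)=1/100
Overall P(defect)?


P(B) = Σ P(B|Aᵢ)×P(Aᵢ)
  17/100×6/25 = 51/1250
  3/20×6/25 = 9/250
  1/100×13/25 = 13/2500
Sum = 41/500

P(defect) = 41/500 ≈ 8.20%


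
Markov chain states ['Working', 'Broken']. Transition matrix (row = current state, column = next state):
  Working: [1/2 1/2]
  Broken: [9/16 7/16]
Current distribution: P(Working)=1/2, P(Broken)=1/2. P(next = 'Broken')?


P(next=Broken) = Σᵢ P(now=i)×P(i→Broken)
= 1/2×1/2 + 1/2×7/16
= 1/4 + 7/32 = 15/32

P = 15/32 ≈ 0.4688


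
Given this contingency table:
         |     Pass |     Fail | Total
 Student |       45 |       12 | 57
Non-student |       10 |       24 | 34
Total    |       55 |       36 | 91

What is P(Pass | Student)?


P(Pass | Student) = 45/(45+12) = 45/57 = 15/19

P(Pass|Student) = 15/19 ≈ 78.95%


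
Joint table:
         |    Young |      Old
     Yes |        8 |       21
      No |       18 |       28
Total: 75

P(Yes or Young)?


P(Yes∨Young) = P(Yes) + P(Young) - P(Yes∧Young)
= (29 + 26 - 8)/75 = 47/75

P = 47/75 ≈ 62.67%


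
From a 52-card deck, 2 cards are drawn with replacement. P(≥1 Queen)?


P(not a Queen) = 48/52 = 12/13
P(none in 2 draws) = (12/13)^2 = 144/169
P(≥1 Queen) = 1 - 144/169 = 25/169

P = 25/169 ≈ 14.79%


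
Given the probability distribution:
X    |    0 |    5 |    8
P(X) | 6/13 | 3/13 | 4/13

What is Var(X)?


E[X] = 47/13
E[X²] = 331/13
Var(X) = E[X²] - (E[X])² = 331/13 - 2209/169 = 2094/169

Var(X) = 2094/169 ≈ 12.3905


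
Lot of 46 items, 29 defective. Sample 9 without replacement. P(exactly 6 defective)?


Hypergeometric: C(29,6)×C(17,3)/C(46,9)
= 475020×680/1101716330 = 2484720/8474741

P(X=6) = 2484720/8474741 ≈ 29.32%


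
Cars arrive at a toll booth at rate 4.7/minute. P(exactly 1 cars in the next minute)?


Poisson(λ=4.7): P(X=1) = e^(-λ)×λ^k/k!
= e^(-4.7) × 4.7^1 / 1!
≈ 0.009095277102 × 4.7 / 1 ≈ 0.042748

P(X=1) ≈ 0.042748 ≈ 4.27%


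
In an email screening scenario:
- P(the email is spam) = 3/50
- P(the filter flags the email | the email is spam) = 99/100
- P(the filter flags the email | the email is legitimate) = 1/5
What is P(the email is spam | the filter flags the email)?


Using Bayes' theorem:
P(A|B) = P(B|A)·P(A) / P(B)

P(the filter flags the email) = 99/100 × 3/50 + 1/5 × 47/50
= 297/5000 + 47/250 = 1237/5000

P(the email is spam|the filter flags the email) = (297/5000) / (1237/5000) = 297/1237

P(the email is spam|the filter flags the email) = 297/1237 ≈ 24.01%


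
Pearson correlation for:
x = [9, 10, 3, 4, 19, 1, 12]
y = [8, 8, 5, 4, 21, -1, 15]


n=7, Σx=58, Σy=60, Σxy=761, Σx²=712, Σy²=836
r = (7×761 - 58×60)/√((7×712 - 58²)(7×836 - 60²))
= 1847/√(1620×2252) = 1847/√3648240 ≈ 1847/1910.0366 ≈ 0.9670

r ≈ 0.9670


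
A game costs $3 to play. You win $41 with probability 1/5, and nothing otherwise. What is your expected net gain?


E[gain] = (41-3)×1/5 + (-3)×4/5
= 38/5 - 12/5 = 26/5

Expected net gain = $26/5 ≈ $5.20


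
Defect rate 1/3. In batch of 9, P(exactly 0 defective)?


Binomial: P(X=0) = C(9,0)×p^0×(1-p)^9
= 1 × 1 × 512/19683 = 512/19683

P(X=0) = 512/19683 ≈ 2.60%


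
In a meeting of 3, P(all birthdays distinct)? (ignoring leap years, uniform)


P(all different) = Π(365-i)/365 for i=0..2
= (365/365)×(364/365)×...×(363/365)
= 0.991796

P ≈ 0.9918 ≈ 99.18%


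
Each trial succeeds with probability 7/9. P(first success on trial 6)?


Geometric: P(X=6) = (1-p)^(k-1)×p = (2/9)^5×7/9 = 224/531441

P(X=6) = 224/531441 ≈ 0.04%


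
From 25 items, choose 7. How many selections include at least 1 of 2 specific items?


Complement: C(25,7) - C(23,7) = 480700 - 245157 = 235543

235543


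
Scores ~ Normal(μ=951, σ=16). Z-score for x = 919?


z = (x - μ)/σ = (919 - 951)/16 = -2.0

z = -2.0


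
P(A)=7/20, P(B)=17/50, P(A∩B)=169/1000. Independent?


P(A)×P(B) = 119/1000
P(A∩B) = 169/1000
Not equal → NOT independent

No, not independent


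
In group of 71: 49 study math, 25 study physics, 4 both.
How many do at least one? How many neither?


|A∪B| = 49+25-4 = 70
Neither = 71-70 = 1

At least one: 70; Neither: 1


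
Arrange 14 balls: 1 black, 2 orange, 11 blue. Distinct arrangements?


14!/(1!×2!×11!) = 1092

1092


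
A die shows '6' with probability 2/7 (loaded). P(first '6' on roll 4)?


Geometric: P(X=4) = (1-p)^(k-1)×p = (5/7)^3×2/7 = 250/2401

P(X=4) = 250/2401 ≈ 10.41%


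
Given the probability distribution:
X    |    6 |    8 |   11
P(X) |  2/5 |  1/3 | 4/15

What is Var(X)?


E[X] = 8
E[X²] = 68
Var(X) = E[X²] - (E[X])² = 68 - 64 = 4

Var(X) = 4 ≈ 4.0000


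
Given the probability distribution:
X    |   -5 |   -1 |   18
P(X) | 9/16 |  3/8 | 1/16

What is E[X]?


E[X] = Σ x·P(X=x)
= (-5)×(9/16) + (-1)×(3/8) + (18)×(1/16)
= -33/16

E[X] = -33/16


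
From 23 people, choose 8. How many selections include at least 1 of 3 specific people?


Complement: C(23,8) - C(20,8) = 490314 - 125970 = 364344

364344


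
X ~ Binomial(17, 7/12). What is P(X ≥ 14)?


P(X ≥ 14) = Σ P(X=i) for i=14..17
P(X=14) = 7206120149020625/277326388342554624
P(X=15) = 2017713641725775/277326388342554624
P(X=16) = 2824799098416085/2218611106740436992
P(X=17) = 232630513987207/2218611106740436992
Sum = 19212024984593623/554652776685109248

P(X ≥ 14) = 19212024984593623/554652776685109248 ≈ 3.46%


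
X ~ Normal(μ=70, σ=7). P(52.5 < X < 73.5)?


z₁=(52.5-70)/7=-2.5, z₂=(73.5-70)/7=0.5
P = Φ(0.5) - Φ(-2.5) = 0.691462 - 0.006210 = 0.685252 ≈ 0.6853

P(52.5 < X < 73.5) ≈ 0.6853


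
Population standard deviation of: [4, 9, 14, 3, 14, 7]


Mean = 51/6 = 17/2
  (4-17/2)²=81/4
  (9-17/2)²=1/4
  (14-17/2)²=121/4
  (3-17/2)²=121/4
  (14-17/2)²=121/4
  (7-17/2)²=9/4
Σ(x-μ)² = 227/2
σ² = (227/2)/6 = 227/12

σ = √(227/12) ≈ 4.3493


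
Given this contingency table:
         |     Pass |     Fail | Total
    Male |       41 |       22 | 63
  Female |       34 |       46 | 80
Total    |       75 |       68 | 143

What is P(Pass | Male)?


P(Pass | Male) = 41/(41+22) = 41/63

P(Pass|Male) = 41/63 ≈ 65.08%


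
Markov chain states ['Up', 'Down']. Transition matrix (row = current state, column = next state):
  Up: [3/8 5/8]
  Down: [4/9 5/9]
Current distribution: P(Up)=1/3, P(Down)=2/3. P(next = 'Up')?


P(next=Up) = Σᵢ P(now=i)×P(i→Up)
= 1/3×3/8 + 2/3×4/9
= 1/8 + 8/27 = 91/216

P = 91/216 ≈ 0.4213


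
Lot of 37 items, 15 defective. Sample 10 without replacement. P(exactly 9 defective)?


Hypergeometric: C(15,9)×C(22,1)/C(37,10)
= 5005×22/348330136 = 715/2261884

P(X=9) = 715/2261884 ≈ 0.03%


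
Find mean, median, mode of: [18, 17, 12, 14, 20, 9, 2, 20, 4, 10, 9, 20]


Sorted: [2, 4, 9, 9, 10, 12, 14, 17, 18, 20, 20, 20]
Mean = 155/12
Median = 13
Freq: {18: 1, 17: 1, 12: 1, 14: 1, 20: 3, 9: 2, 2: 1, 4: 1, 10: 1}
Mode: [20]

Mean=155/12, Median=13, Mode=20


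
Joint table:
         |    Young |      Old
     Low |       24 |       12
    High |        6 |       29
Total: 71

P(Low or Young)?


P(Low∨Young) = P(Low) + P(Young) - P(Low∧Young)
= (36 + 30 - 24)/71 = 42/71

P = 42/71 ≈ 59.15%


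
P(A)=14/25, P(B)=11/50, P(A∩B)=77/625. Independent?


P(A)×P(B) = 77/625
P(A∩B) = 77/625
Equal ✓ → Independent

Yes, independent


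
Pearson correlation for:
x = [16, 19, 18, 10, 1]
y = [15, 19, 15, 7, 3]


n=5, Σx=64, Σy=59, Σxy=944, Σx²=1042, Σy²=869
r = (5×944 - 64×59)/√((5×1042 - 64²)(5×869 - 59²))
= 944/√(1114×864) = 944/√962496 ≈ 944/981.0688 ≈ 0.9622

r ≈ 0.9622


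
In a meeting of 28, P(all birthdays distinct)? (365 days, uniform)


P(all different) = Π(365-i)/365 for i=0..27
= (365/365)×(364/365)×...×(338/365)
= 0.345539

P ≈ 0.3455 ≈ 34.55%


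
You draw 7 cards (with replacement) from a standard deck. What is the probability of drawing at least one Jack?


P(not a Jack) = 48/52 = 12/13
P(none in 7 draws) = (12/13)^7 = 35831808/62748517
P(≥1 Jack) = 1 - 35831808/62748517 = 26916709/62748517

P = 26916709/62748517 ≈ 42.90%


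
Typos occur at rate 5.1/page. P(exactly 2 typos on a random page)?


Poisson(λ=5.1): P(X=2) = e^(-λ)×λ^k/k!
= e^(-5.1) × 5.1^2 / 2!
≈ 0.006096746566 × 26.01 / 2 ≈ 0.079288

P(X=2) ≈ 0.079288 ≈ 7.93%


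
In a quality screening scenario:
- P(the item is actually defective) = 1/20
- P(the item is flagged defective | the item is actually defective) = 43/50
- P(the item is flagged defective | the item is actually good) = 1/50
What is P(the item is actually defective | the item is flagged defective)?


Using Bayes' theorem:
P(A|B) = P(B|A)·P(A) / P(B)

P(the item is flagged defective) = 43/50 × 1/20 + 1/50 × 19/20
= 43/1000 + 19/1000 = 31/500

P(the item is actually defective|the item is flagged defective) = (43/1000) / (31/500) = 43/62

P(the item is actually defective|the item is flagged defective) = 43/62 ≈ 69.35%


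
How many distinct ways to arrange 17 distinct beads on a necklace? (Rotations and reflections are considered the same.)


Free circular arrangements: rotations and reflections both identified.
(n-1)!/2 = 16!/2 = 20922789888000/2 = 10461394944000

10461394944000
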